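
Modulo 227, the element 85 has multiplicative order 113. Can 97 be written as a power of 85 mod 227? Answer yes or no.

yes

97 ∈ ⟨85⟩ iff 97^113 ≡ 1 (mod 227), since |⟨85⟩| = 113.
97^113 mod 227 = 1.
Since 1 = 1, 97 lies in the subgroup.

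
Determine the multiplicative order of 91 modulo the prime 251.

The order of 91 must divide p − 1 = 250 = 2 · 5^3.
Divisors: 1, 2, 5, 10, 25, 50, 125, 250.
Check each in increasing order: 91^1 ≡ 91;  91^2 ≡ 249;  91^5 ≡ 113;  91^10 ≡ 219;  91^25 ≡ 1.
Smallest exponent giving 1 is 25.

25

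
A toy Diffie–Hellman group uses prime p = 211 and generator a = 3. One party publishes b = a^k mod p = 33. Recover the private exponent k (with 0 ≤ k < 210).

Baby-step giant-step with m = ceil(sqrt(210)) = 15.
Baby table (3^j mod 211 for j=0..14):
  0:1  1:3  2:9  3:27  4:81  5:32  6:96  7:77
  8:20  9:60  10:180  11:118  12:143  13:7  14:21
Giant step factor: 3^(-15) ≡ 67 (mod 211).
Scan 33·67^i mod 211 for i = 0, 1, …:
  i=0: 33   i=1: 101   i=2: 15   i=3: 161
  i=4: 26   i=5: 54   i=6: 31   i=7: 178
  i=8: 110   i=9: 196   i=10: 50   i=11: 185
  i=12: 157   i=13: 180
Match at i=13, j=10: k = 13·15 + 10 = 205.

205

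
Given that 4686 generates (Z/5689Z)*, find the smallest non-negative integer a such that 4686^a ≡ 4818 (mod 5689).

Baby-step giant-step with m = ceil(sqrt(5688)) = 76.
Baby table (4686^j mod 5689 for j=0..75):
  0:1  1:4686  2:4745  3:2458  4:3652  5:760  6:46  7:5063
  8:2088  9:4977  10:3011  11:826  12:2116  13:5338  14:5024  15:1382
  16:1970  17:3862  18:623  19:921  20:3544  21:993  22:5285  23:1293
  24:213  25:2543  26:3732  27:166  28:4172  29:2588  30:4109  31:3198
  32:1002  33:1947  34:4175  35:5268  36:1277  37:4883  38:580  39:4227
  40:4313  41:3390  42:1852  43:2747  44:3924  45:1016  46:4972  47:2337
  48:5546  49:1204  50:4145  51:1224  52:1152  53:5100  54:4800  55:4183
  56:2933  57:5103  58:1791  59:1351  60:4618  61:4681  62:4071  63:1489
  64:2740  65:5256  66:1935  67:4833  68:5218  69:226  70:882  71:2838
  72:3675  73:447  74:1090  75:4707
Giant step factor: 4686^(-76) ≡ 4018 (mod 5689).
Scan 4818·4018^i mod 5689 for i = 0, 1, …:
  i=0: 4818   i=1: 4746   i=2: 5589   i=3: 2119
  i=4: 3398   i=5: 5253   i=6: 364   i=7: 479
  i=8: 1740   i=9: 5228     …   i=19: 749
  i=20: 1
Match at i=20, j=0: a = 20·76 + 0 = 1520.

1520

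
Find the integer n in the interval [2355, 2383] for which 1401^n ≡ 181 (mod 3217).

Compute 1401^2355 mod 3217 = 3092, then multiply by 1401 repeatedly:
  1401^2355=3092  1401^2356=1810  1401^2357=814  1401^2358=1596  1401^2359=181
Found 181 at exponent 2359.

2359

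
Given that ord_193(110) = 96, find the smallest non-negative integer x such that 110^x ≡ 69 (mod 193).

Baby-step giant-step with m = ceil(sqrt(96)) = 10.
Baby table (110^j mod 193 for j=0..9):
  0:1  1:110  2:134  3:72  4:7  5:191  6:166  7:118
  8:49  9:179
Giant step factor: 110^(-10) ≡ 145 (mod 193).
Scan 69·145^i mod 193 for i = 0, 1, …:
  i=0: 69   i=1: 162   i=2: 137   i=3: 179
Match at i=3, j=9: x = 3·10 + 9 = 39.

39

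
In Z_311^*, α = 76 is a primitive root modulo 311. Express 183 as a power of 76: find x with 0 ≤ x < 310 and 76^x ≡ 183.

289

Baby-step giant-step with m = ceil(sqrt(310)) = 18.
Baby table (76^j mod 311 for j=0..17):
  0:1  1:76  2:178  3:155  4:273  5:222  6:78  7:19
  8:200  9:272  10:146  11:211  12:175  13:238  14:50  15:68
  16:192  17:286
Giant step factor: 76^(-18) ≡ 64 (mod 311).
Scan 183·64^i mod 311 for i = 0, 1, …:
  i=0: 183   i=1: 205   i=2: 58   i=3: 291
  i=4: 275   i=5: 184   i=6: 269   i=7: 111
  i=8: 262   i=9: 285     …   i=15: 215
  i=16: 76
Match at i=16, j=1: x = 16·18 + 1 = 289.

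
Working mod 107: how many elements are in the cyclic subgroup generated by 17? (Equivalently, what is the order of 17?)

The order of 17 must divide p − 1 = 106 = 2 · 53.
Divisors: 1, 2, 53, 106.
Check each in increasing order: 17^1 ≡ 17;  17^2 ≡ 75;  17^53 ≡ 106;  17^106 ≡ 1.
Smallest exponent giving 1 is 106.

106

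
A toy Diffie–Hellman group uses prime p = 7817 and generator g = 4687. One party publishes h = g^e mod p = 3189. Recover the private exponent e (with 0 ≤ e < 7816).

Baby-step giant-step with m = ceil(sqrt(7816)) = 89.
Baby table (4687^j mod 7817 for j=0..88):
  0:1  1:4687  2:2199  3:3907  4:4695  5:610  6:5865  7:4683
  8:6902  9:2928  10:4701  11:5281  12:3425  13:4674  14:3804  15:6588
  16:806  17:2111  18:5752  19:6608  20:742  21:7006  22:5722  23:6704
  24:5125  25:7051  26:5578  27:4038  28:1149  29:7267  30:1760  31:2185
  32:825  33:5177  34:631  35:2671  36:3960  37:2962  38:7719  39:1877
  40:3374  41:147  42:1093  43:2756  44:3688  45:2269  46:3683  47:2285
  48:505  49:6201  50:481  51:3151  52:2424  53:3187  54:6999  55:4181
  56:6945  57:1227  58:5454  59:1308  60:2068  61:7453  62:5855  63:4715
  64:546  65:2943  66:4653  67:6998  68:7311  69:4746  70:5137  71:759
  72:698  73:4020  74:2770  75:6770  76:1787  77:3662  78:5479  79:1228
  80:2324  81:3507  82:5975  83:4331  84:6465  85:2763  86:5229  87:2028
  88:7581
Giant step factor: 4687^(-89) ≡ 7227 (mod 7817).
Scan 3189·7227^i mod 7817 for i = 0, 1, …:
  i=0: 3189   i=1: 2387   i=2: 6547   i=3: 6685
  i=4: 3435   i=5: 5770   i=6: 3912   i=7: 5752
Match at i=7, j=18: e = 7·89 + 18 = 641.

641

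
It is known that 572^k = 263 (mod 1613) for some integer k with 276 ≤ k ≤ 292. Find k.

280

Compute 572^276 mod 1613 = 173, then multiply by 572 repeatedly:
  572^276=173  572^277=563  572^278=1049  572^279=1605  572^280=263
Found 263 at exponent 280.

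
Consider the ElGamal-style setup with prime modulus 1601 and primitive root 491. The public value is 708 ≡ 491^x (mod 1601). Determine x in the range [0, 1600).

Baby-step giant-step with m = ceil(sqrt(1600)) = 40.
Baby table (491^j mod 1601 for j=0..39):
  0:1  1:491  2:931  3:836  4:620  5:230  6:860  7:1197
  8:160  9:111  10:67  11:877  12:1539  13:1578  14:1515  15:1001
  16:1585  17:149  18:1114  19:1033  20:1287  21:1123  22:649  23:60
  24:642  25:1426  26:529  27:377  28:992  29:368  30:1376  31:1595
  32:256  33:818  34:1388  35:1083  36:221  37:1244  38:823  39:641
Giant step factor: 491^(-40) ≡ 863 (mod 1601).
Scan 708·863^i mod 1601 for i = 0, 1, …:
  i=0: 708   i=1: 1023   i=2: 698   i=3: 398
  i=4: 860
Match at i=4, j=6: x = 4·40 + 6 = 166.

166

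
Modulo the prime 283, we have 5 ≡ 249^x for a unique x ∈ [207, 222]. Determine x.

211

Compute 249^207 mod 283 = 142, then multiply by 249 repeatedly:
  249^207=142  249^208=266  249^209=12  249^210=158  249^211=5
Found 5 at exponent 211.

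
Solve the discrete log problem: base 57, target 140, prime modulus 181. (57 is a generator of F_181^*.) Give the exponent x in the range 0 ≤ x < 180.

Baby-step giant-step with m = ceil(sqrt(180)) = 14.
Baby table (57^j mod 181 for j=0..13):
  0:1  1:57  2:172  3:30  4:81  5:92  6:176  7:77
  8:45  9:31  10:138  11:83  12:25  13:158
Giant step factor: 57^(-14) ≡ 37 (mod 181).
Scan 140·37^i mod 181 for i = 0, 1, …:
  i=0: 140   i=1: 112   i=2: 162   i=3: 21
  i=4: 53   i=5: 151   i=6: 157   i=7: 17
  i=8: 86   i=9: 105   i=10: 84   i=11: 31
Match at i=11, j=9: x = 11·14 + 9 = 163.

163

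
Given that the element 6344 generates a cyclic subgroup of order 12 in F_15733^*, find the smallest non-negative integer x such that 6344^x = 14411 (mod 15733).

Successive powers of 6344 modulo 15733:
  6344^0=1  6344^1=6344  6344^2=1322  6344^3=1079  6344^4=1321  6344^5=10468
  6344^6=15732  6344^7=9389  6344^8=14411
So 6344^8 ≡ 14411 (mod 15733), giving x = 8.

8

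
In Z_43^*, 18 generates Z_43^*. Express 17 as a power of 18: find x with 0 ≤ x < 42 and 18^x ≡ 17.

Successive powers of 18 modulo 43:
  18^0=1  18^1=18  18^2=23  18^3=27  18^4=13  18^5=19
  18^6=41  18^7=7  18^8=40  18^9=32  18^10=17
So 18^10 ≡ 17 (mod 43), giving x = 10.

10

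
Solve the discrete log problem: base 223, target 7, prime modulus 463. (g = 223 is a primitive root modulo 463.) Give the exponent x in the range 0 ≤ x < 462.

303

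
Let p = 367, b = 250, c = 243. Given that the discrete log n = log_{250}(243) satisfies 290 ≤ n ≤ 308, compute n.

Compute 250^290 mod 367 = 252, then multiply by 250 repeatedly:
  250^290=252  250^291=243
Found 243 at exponent 291.

291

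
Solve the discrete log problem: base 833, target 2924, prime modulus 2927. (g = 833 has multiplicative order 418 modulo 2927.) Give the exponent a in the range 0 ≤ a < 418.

Baby-step giant-step with m = ceil(sqrt(418)) = 21.
Baby table (833^j mod 2927 for j=0..20):
  0:1  1:833  2:190  3:212  4:976  5:2229  6:1039  7:2022
  8:1301  9:743  10:1322  11:674  12:2385  13:2199  14:2392  15:2176
  16:795  17:733  18:1773  19:1701  20:265
Giant step factor: 833^(-21) ≡ 2344 (mod 2927).
Scan 2924·2344^i mod 2927 for i = 0, 1, …:
  i=0: 2924   i=1: 1749   i=2: 1856   i=3: 942
  i=4: 1090   i=5: 2616   i=6: 2766   i=7: 199
  i=8: 1063   i=9: 795
Match at i=9, j=16: a = 9·21 + 16 = 205.

205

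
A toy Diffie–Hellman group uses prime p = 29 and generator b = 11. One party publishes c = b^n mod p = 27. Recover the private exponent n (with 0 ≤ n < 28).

Successive powers of 11 modulo 29:
  11^0=1  11^1=11  11^2=5  11^3=26  11^4=25  11^5=14
  11^6=9  11^7=12  11^8=16  11^9=2  11^10=22  11^11=10
  11^12=23  11^13=21  11^14=28  11^15=18  11^16=24  11^17=3
  11^18=4  11^19=15  11^20=20  11^21=17  11^22=13  11^23=27
So 11^23 ≡ 27 (mod 29), giving n = 23.

23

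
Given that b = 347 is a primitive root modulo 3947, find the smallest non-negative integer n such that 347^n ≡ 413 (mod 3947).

Baby-step giant-step with m = ceil(sqrt(3946)) = 63.
Baby table (347^j mod 3947 for j=0..62):
  0:1  1:347  2:1999  3:2928  4:1637  5:3618  6:300  7:1478
  8:3703  9:2166  10:1672  11:3922  12:3166  13:1336  14:1793  15:2492
  16:331  17:394  18:2520  19:2153  20:1108  21:1617  22:625  23:3737
  24:2123  25:2539  26:852  27:3566  28:1991  29:152  30:1433  31:3876
  32:2992  33:163  34:1303  35:2183  36:3624  37:2382  38:1631  39:1536
  40:147  41:3645  42:1775  43:193  44:3819  45:2948  46:683  47:181
  48:3602  49:2642  50:1070  51:272  52:3603  53:2989  54:3069  55:3200
  56:1293  57:2660  58:3369  59:731  60:1049  61:879  62:1094
Giant step factor: 347^(-63) ≡ 2991 (mod 3947).
Scan 413·2991^i mod 3947 for i = 0, 1, …:
  i=0: 413   i=1: 3819
Match at i=1, j=44: n = 1·63 + 44 = 107.

107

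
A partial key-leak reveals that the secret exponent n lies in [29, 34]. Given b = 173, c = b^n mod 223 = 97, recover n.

Compute 173^29 mod 223 = 97, then multiply by 173 repeatedly:
  173^29=97
Found 97 at exponent 29.

29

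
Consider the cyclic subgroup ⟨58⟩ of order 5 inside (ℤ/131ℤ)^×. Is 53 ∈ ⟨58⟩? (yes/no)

⟨58⟩ has order 5; its elements mod 131 are {1, 53, 58, 61, 89}.
53 is in this set.

yes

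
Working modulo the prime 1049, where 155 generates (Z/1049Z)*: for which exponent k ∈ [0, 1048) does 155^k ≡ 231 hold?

Baby-step giant-step with m = ceil(sqrt(1048)) = 33.
Baby table (155^j mod 1049 for j=0..32):
  0:1  1:155  2:947  3:974  4:963  5:307  6:380  7:156
  8:53  9:872  10:888  11:221  12:687  13:536  14:209  15:925
  16:711  17:60  18:908  19:174  20:745  21:85  22:587  23:771
  24:968  25:33  26:919  27:830  28:672  29:309  30:690  31:1001
  32:952
Giant step factor: 155^(-33) ≡ 526 (mod 1049).
Scan 231·526^i mod 1049 for i = 0, 1, …:
  i=0: 231   i=1: 871   i=2: 782   i=3: 124
  i=4: 186   i=5: 279   i=6: 943   i=7: 890
  i=8: 286   i=9: 429     …   i=18: 497
  i=19: 221
Match at i=19, j=11: k = 19·33 + 11 = 638.

638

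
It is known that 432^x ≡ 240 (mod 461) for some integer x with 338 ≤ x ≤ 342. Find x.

Compute 432^338 mod 461 = 103, then multiply by 432 repeatedly:
  432^338=103  432^339=240
Found 240 at exponent 339.

339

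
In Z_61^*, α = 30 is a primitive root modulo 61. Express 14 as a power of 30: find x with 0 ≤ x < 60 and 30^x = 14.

Baby-step giant-step with m = ceil(sqrt(60)) = 8.
Baby table (30^j mod 61 for j=0..7):
  0:1  1:30  2:46  3:38  4:42  5:40  6:41  7:10
Giant step factor: 30^(-8) ≡ 12 (mod 61).
Scan 14·12^i mod 61 for i = 0, 1, …:
  i=0: 14   i=1: 46
Match at i=1, j=2: x = 1·8 + 2 = 10.

10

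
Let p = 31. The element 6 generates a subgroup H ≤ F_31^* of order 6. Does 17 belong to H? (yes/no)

no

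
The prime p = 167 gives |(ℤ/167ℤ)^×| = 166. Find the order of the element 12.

The order of 12 must divide p − 1 = 166 = 2 · 83.
Divisors: 1, 2, 83, 166.
Check each in increasing order: 12^1 ≡ 12;  12^2 ≡ 144;  12^83 ≡ 1.
Smallest exponent giving 1 is 83.

83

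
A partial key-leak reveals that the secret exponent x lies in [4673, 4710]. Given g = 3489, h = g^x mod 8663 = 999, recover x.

Compute 3489^4673 mod 8663 = 999, then multiply by 3489 repeatedly:
  3489^4673=999
Found 999 at exponent 4673.

4673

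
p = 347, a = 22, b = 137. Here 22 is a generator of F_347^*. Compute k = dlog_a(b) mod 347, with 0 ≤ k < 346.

2

Successive powers of 22 modulo 347:
  22^0=1  22^1=22  22^2=137
So 22^2 ≡ 137 (mod 347), giving k = 2.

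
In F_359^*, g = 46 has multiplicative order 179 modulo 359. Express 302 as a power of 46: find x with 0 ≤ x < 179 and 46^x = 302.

Baby-step giant-step with m = ceil(sqrt(179)) = 14.
Baby table (46^j mod 359 for j=0..13):
  0:1  1:46  2:321  3:47  4:8  5:9  6:55  7:17
  8:64  9:72  10:81  11:136  12:153  13:217
Giant step factor: 46^(-14) ≡ 200 (mod 359).
Scan 302·200^i mod 359 for i = 0, 1, …:
  i=0: 302   i=1: 88   i=2: 9
Match at i=2, j=5: x = 2·14 + 5 = 33.

33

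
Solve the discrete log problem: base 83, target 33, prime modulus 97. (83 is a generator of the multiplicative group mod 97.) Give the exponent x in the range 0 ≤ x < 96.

60

Baby-step giant-step with m = ceil(sqrt(96)) = 10.
Baby table (83^j mod 97 for j=0..9):
  0:1  1:83  2:2  3:69  4:4  5:41  6:8  7:82
  8:16  9:67
Giant step factor: 83^(-10) ≡ 94 (mod 97).
Scan 33·94^i mod 97 for i = 0, 1, …:
  i=0: 33   i=1: 95   i=2: 6   i=3: 79
  i=4: 54   i=5: 32   i=6: 1
Match at i=6, j=0: x = 6·10 + 0 = 60.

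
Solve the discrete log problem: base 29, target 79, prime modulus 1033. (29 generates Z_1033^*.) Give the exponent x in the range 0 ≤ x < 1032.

269

Baby-step giant-step with m = ceil(sqrt(1032)) = 33.
Baby table (29^j mod 1033 for j=0..32):
  0:1  1:29  2:841  3:630  4:709  5:934  6:228  7:414
  8:643  9:53  10:504  11:154  12:334  13:389  14:951  15:721
  16:249  17:1023  18:743  19:887  20:931  21:141  22:990  23:819
  24:1025  25:801  26:503  27:125  28:526  29:792  30:242  31:820
  32:21
Giant step factor: 29^(-33) ≡ 899 (mod 1033).
Scan 79·899^i mod 1033 for i = 0, 1, …:
  i=0: 79   i=1: 777   i=2: 215   i=3: 114
  i=4: 219   i=5: 611   i=6: 766   i=7: 656
  i=8: 934
Match at i=8, j=5: x = 8·33 + 5 = 269.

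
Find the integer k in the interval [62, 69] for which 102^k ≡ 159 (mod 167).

Compute 102^62 mod 167 = 63, then multiply by 102 repeatedly:
  102^62=63  102^63=80  102^64=144  102^65=159
Found 159 at exponent 65.

65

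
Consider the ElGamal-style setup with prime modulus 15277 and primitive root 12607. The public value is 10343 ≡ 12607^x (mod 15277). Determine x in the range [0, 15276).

8366

Baby-step giant-step with m = ceil(sqrt(15276)) = 124.
Baby table (12607^j mod 15277 for j=0..123):
  0:1  1:12607  2:9818  3:1272  4:10531  5:7187  6:13899  7:12780
  8:6218  9:4039  10:1432  11:11087  12:4536  13:3541  14:1993  15:10363
  16:12714  17:14391  18:12962  19:9142  20:3506  21:3781  22:2827  23:14025
  24:12454  25:5849  26:11541  27:14516  28:29  29:14232  30:9736  31:6334
  32:15136  33:9822  34:5869  35:3972  36:12275  37:10192  38:10974  39:706
  40:9328  41:11027  42:11966  43:10264  44:2058  45:4860  46:9250  47:5409
  48:10012  49:2710  50:5598  51:9523  52:9795  53:1574  54:13872  55:8485
  56:841  57:249  58:7358  59:362  60:11188  61:9852  62:2154  63:8249
  64:4604  65:5305  66:12706  67:5197  68:10803  69:14243  70:10920  71:7393
  72:13851  73:3447  74:8541  75:4091  76:85  77:2205  78:9572  79:1181
  80:9069  81:15092  82:5086  83:1633  84:9112  85:7221  86:14781  87:10498
  88:3635  89:10722  90:1358  91:10066  92:11300  93:1075  94:1826  95:13220
  96:7747  97:568  98:11140  99:519  100:4477  101:8301  102:3257  103:11700
  104:2465  105:2837  106:2602  107:3695  108:3292  109:9912  110:10001  111:1526
  112:4539  113:10808  114:893  115:14179  116:13753  117:5398  118:8828  119:1651
  120:6883  121:621  122:7123  123:1455
Giant step factor: 12607^(-124) ≡ 9458 (mod 15277).
Scan 10343·9458^i mod 15277 for i = 0, 1, …:
  i=0: 10343   i=1: 5463   i=2: 2240   i=3: 11998
  i=4: 14805   i=5: 11985   i=6: 14067   i=7: 13570
  i=8: 2983   i=9: 11872     …   i=66: 7292
  i=67: 7358
Match at i=67, j=58: x = 67·124 + 58 = 8366.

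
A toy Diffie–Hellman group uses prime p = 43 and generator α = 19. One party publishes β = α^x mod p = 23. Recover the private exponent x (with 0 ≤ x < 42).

Baby-step giant-step with m = ceil(sqrt(42)) = 7.
Baby table (19^j mod 43 for j=0..6):
  0:1  1:19  2:17  3:22  4:31  5:30  6:11
Giant step factor: 19^(-7) ≡ 7 (mod 43).
Scan 23·7^i mod 43 for i = 0, 1, …:
  i=0: 23   i=1: 32   i=2: 9   i=3: 20
  i=4: 11
Match at i=4, j=6: x = 4·7 + 6 = 34.

34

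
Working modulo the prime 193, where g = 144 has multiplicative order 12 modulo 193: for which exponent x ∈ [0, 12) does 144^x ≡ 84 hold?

Successive powers of 144 modulo 193:
  144^0=1  144^1=144  144^2=85  144^3=81  144^4=84
So 144^4 ≡ 84 (mod 193), giving x = 4.

4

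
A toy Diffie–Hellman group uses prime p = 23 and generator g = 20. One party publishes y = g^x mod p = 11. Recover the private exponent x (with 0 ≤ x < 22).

Successive powers of 20 modulo 23:
  20^0=1  20^1=20  20^2=9  20^3=19  20^4=12  20^5=10
  20^6=16  20^7=21  20^8=6  20^9=5  20^10=8  20^11=22
  20^12=3  20^13=14  20^14=4  20^15=11
So 20^15 ≡ 11 (mod 23), giving x = 15.

15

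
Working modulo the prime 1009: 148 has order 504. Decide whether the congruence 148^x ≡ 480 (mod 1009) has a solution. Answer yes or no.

480 ∈ ⟨148⟩ iff 480^504 ≡ 1 (mod 1009), since |⟨148⟩| = 504.
480^504 mod 1009 = 1.
Since 1 = 1, 480 lies in the subgroup.

yes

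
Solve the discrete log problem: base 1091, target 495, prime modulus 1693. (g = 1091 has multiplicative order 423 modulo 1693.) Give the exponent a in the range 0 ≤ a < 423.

331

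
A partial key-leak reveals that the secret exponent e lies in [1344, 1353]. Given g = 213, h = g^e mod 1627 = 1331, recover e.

1344

Compute 213^1344 mod 1627 = 1331, then multiply by 213 repeatedly:
  213^1344=1331
Found 1331 at exponent 1344.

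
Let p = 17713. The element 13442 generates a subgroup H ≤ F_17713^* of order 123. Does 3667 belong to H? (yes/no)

yes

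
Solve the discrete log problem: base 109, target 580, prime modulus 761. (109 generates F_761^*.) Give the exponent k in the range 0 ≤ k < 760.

Baby-step giant-step with m = ceil(sqrt(760)) = 28.
Baby table (109^j mod 761 for j=0..27):
  0:1  1:109  2:466  3:568  4:271  5:621  6:721  7:206
  8:385  9:110  10:575  11:273  12:78  13:131  14:581  15:166
  16:591  17:495  18:685  19:87  20:351  21:209  22:712  23:747
  24:757  25:325  26:419  27:11
Giant step factor: 109^(-28) ≡ 450 (mod 761).
Scan 580·450^i mod 761 for i = 0, 1, …:
  i=0: 580   i=1: 738   i=2: 304   i=3: 581
Match at i=3, j=14: k = 3·28 + 14 = 98.

98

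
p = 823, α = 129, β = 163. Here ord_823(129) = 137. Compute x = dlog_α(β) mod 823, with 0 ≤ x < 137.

Baby-step giant-step with m = ceil(sqrt(137)) = 12.
Baby table (129^j mod 823 for j=0..11):
  0:1  1:129  2:181  3:305  4:664  5:64  6:26  7:62
  8:591  9:523  10:804  11:18
Giant step factor: 129^(-12) ≡ 795 (mod 823).
Scan 163·795^i mod 823 for i = 0, 1, …:
  i=0: 163   i=1: 374   i=2: 227   i=3: 228
  i=4: 200   i=5: 161   i=6: 430   i=7: 305
Match at i=7, j=3: x = 7·12 + 3 = 87.

87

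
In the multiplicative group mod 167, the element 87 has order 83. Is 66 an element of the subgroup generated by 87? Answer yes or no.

yes

66 ∈ ⟨87⟩ iff 66^83 ≡ 1 (mod 167), since |⟨87⟩| = 83.
66^83 mod 167 = 1.
Since 1 = 1, 66 lies in the subgroup.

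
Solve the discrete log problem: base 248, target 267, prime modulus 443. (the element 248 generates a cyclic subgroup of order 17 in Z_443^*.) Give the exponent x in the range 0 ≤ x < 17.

15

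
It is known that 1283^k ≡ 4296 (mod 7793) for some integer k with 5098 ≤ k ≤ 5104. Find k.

5102

Compute 1283^5098 mod 7793 = 1345, then multiply by 1283 repeatedly:
  1283^5098=1345  1283^5099=3382  1283^5100=6198  1283^5101=3174  1283^5102=4296
Found 4296 at exponent 5102.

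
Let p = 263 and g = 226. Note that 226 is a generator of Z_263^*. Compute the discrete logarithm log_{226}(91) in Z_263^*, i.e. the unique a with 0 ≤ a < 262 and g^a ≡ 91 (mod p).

185

Baby-step giant-step with m = ceil(sqrt(262)) = 17.
Baby table (226^j mod 263 for j=0..16):
  0:1  1:226  2:54  3:106  4:23  5:201  6:190  7:71
  8:3  9:152  10:162  11:55  12:69  13:77  14:44  15:213
  16:9
Giant step factor: 226^(-17) ≡ 139 (mod 263).
Scan 91·139^i mod 263 for i = 0, 1, …:
  i=0: 91   i=1: 25   i=2: 56   i=3: 157
  i=4: 257   i=5: 218   i=6: 57   i=7: 33
  i=8: 116   i=9: 81   i=10: 213
Match at i=10, j=15: a = 10·17 + 15 = 185.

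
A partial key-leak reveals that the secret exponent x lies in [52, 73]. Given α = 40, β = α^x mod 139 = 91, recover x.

54

Compute 40^52 mod 139 = 107, then multiply by 40 repeatedly:
  40^52=107  40^53=110  40^54=91
Found 91 at exponent 54.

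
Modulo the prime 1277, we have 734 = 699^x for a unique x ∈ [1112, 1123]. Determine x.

1114

Compute 699^1112 mod 1277 = 551, then multiply by 699 repeatedly:
  699^1112=551  699^1113=772  699^1114=734
Found 734 at exponent 1114.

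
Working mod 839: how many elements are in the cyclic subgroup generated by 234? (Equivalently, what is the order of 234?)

838

The order of 234 must divide p − 1 = 838 = 2 · 419.
Divisors: 1, 2, 419, 838.
Check each in increasing order: 234^1 ≡ 234;  234^2 ≡ 221;  234^419 ≡ 838;  234^838 ≡ 1.
Smallest exponent giving 1 is 838.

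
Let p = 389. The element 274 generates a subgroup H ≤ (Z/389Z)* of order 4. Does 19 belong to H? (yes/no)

19 ∈ ⟨274⟩ iff 19^4 ≡ 1 (mod 389), since |⟨274⟩| = 4.
19^4 mod 389 = 6.
Since 6 ≠ 1, 19 does not lie in the subgroup.

no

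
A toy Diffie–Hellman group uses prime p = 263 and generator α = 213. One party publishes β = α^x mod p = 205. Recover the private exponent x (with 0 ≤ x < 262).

258

Baby-step giant-step with m = ceil(sqrt(262)) = 17.
Baby table (213^j mod 263 for j=0..16):
  0:1  1:213  2:133  3:188  4:68  5:19  6:102  7:160
  8:153  9:240  10:98  11:97  12:147  13:14  14:89  15:21
  16:2
Giant step factor: 213^(-17) ≡ 71 (mod 263).
Scan 205·71^i mod 263 for i = 0, 1, …:
  i=0: 205   i=1: 90   i=2: 78   i=3: 15
  i=4: 13   i=5: 134   i=6: 46   i=7: 110
  i=8: 183   i=9: 106     …   i=14: 136
  i=15: 188
Match at i=15, j=3: x = 15·17 + 3 = 258.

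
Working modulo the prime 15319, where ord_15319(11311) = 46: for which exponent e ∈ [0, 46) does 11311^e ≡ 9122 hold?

5

Successive powers of 11311 modulo 15319:
  11311^0=1  11311^1=11311  11311^2=9752  11311^3=8072  11311^4=1152  11311^5=9122
So 11311^5 ≡ 9122 (mod 15319), giving e = 5.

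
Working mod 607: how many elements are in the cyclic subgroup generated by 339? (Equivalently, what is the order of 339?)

101

The order of 339 must divide p − 1 = 606 = 2 · 3 · 101.
Divisors: 1, 2, 3, 6, 101, 202, 303, 606.
Check each in increasing order: 339^1 ≡ 339;  339^2 ≡ 198;  339^3 ≡ 352;  339^6 ≡ 76;  339^101 ≡ 1.
Smallest exponent giving 1 is 101.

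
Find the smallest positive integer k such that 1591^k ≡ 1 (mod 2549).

2548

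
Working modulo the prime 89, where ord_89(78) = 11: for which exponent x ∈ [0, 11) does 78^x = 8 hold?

10

Successive powers of 78 modulo 89:
  78^0=1  78^1=78  78^2=32  78^3=4  78^4=45  78^5=39
  78^6=16  78^7=2  78^8=67  78^9=64  78^10=8
So 78^10 ≡ 8 (mod 89), giving x = 10.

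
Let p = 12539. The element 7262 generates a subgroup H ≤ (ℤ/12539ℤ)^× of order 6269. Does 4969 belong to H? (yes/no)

yes

4969 ∈ ⟨7262⟩ iff 4969^6269 ≡ 1 (mod 12539), since |⟨7262⟩| = 6269.
4969^6269 mod 12539 = 1.
Since 1 = 1, 4969 lies in the subgroup.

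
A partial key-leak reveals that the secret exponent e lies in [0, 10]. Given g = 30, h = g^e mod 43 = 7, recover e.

7

Compute 30^0 mod 43 = 1, then multiply by 30 repeatedly:
  30^0=1  30^1=30  30^2=40  30^3=39  30^4=9
  30^5=12  30^6=16  30^7=7
Found 7 at exponent 7.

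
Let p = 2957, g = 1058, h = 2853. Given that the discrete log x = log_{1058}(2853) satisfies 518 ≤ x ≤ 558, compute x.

536

Compute 1058^518 mod 2957 = 2250, then multiply by 1058 repeatedly:
  1058^518=2250  1058^519=115  1058^520=433  1058^521=2736  1058^522=2742
  1058^523=219  1058^524=1056  1058^525=2459  1058^526=2419  1058^527=1497
  1058^528=1831  1058^529=363  1058^530=2601  1058^531=1848  1058^532=607
  1058^533=537  1058^534=402  1058^535=2465  1058^536=2853
Found 2853 at exponent 536.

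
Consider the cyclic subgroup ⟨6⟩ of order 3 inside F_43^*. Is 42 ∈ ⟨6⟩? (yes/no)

42 ∈ ⟨6⟩ iff 42^3 ≡ 1 (mod 43), since |⟨6⟩| = 3.
42^3 mod 43 = 42.
Since 42 ≠ 1, 42 does not lie in the subgroup.

no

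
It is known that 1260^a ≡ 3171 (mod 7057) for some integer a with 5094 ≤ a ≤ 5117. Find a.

5095

Compute 1260^5094 mod 7057 = 2002, then multiply by 1260 repeatedly:
  1260^5094=2002  1260^5095=3171
Found 3171 at exponent 5095.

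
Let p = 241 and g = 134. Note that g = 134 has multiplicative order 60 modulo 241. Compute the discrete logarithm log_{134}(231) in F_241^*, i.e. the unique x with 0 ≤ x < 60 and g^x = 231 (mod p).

8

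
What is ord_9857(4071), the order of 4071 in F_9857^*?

9856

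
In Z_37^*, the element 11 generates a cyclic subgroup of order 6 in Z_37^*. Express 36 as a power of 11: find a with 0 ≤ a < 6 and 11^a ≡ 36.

3

Successive powers of 11 modulo 37:
  11^0=1  11^1=11  11^2=10  11^3=36
So 11^3 ≡ 36 (mod 37), giving a = 3.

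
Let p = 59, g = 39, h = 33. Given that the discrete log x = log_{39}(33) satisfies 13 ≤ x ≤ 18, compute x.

13

Compute 39^13 mod 59 = 33, then multiply by 39 repeatedly:
  39^13=33
Found 33 at exponent 13.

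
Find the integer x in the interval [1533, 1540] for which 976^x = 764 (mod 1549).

1539

Compute 976^1533 mod 1549 = 715, then multiply by 976 repeatedly:
  976^1533=715  976^1534=790  976^1535=1187  976^1536=1409  976^1537=1221
  976^1538=515  976^1539=764
Found 764 at exponent 1539.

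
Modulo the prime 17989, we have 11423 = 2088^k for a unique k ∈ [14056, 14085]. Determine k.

14077

Compute 2088^14056 mod 17989 = 3916, then multiply by 2088 repeatedly:
  2088^14056=3916  2088^14057=9602  2088^14058=9230  2088^14059=6021  2088^14060=15526
  2088^14061=2110  2088^14062=16364  2088^14063=6921  2088^14064=5881  2088^14065=11030
  2088^14066=4720  2088^14067=15377  2088^14068=14800  2088^14069=15287  2088^14070=6770
  2088^14071=14395  2088^14072=15130  2088^14073=2756  2088^14074=16037  2088^14075=7727
  2088^14076=15832  2088^14077=11423
Found 11423 at exponent 14077.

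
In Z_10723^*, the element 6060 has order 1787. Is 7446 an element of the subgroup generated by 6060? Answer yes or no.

no

7446 ∈ ⟨6060⟩ iff 7446^1787 ≡ 1 (mod 10723), since |⟨6060⟩| = 1787.
7446^1787 mod 10723 = 9467.
Since 9467 ≠ 1, 7446 does not lie in the subgroup.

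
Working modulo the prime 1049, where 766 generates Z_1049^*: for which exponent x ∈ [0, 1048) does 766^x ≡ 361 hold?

832

Baby-step giant-step with m = ceil(sqrt(1048)) = 33.
Baby table (766^j mod 1049 for j=0..32):
  0:1  1:766  2:365  3:556  4:2  5:483  6:730  7:63
  8:4  9:966  10:411  11:126  12:8  13:883  14:822  15:252
  16:16  17:717  18:595  19:504  20:32  21:385  22:141  23:1008
  24:64  25:770  26:282  27:967  28:128  29:491  30:564  31:885
  32:256
Giant step factor: 766^(-33) ≡ 501 (mod 1049).
Scan 361·501^i mod 1049 for i = 0, 1, …:
  i=0: 361   i=1: 433   i=2: 839   i=3: 739
  i=4: 991   i=5: 314   i=6: 1013   i=7: 846
  i=8: 50   i=9: 923     …   i=24: 1024
  i=25: 63
Match at i=25, j=7: x = 25·33 + 7 = 832.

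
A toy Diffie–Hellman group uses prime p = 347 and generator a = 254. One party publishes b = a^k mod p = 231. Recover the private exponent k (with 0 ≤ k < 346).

Baby-step giant-step with m = ceil(sqrt(346)) = 19.
Baby table (254^j mod 347 for j=0..18):
  0:1  1:254  2:321  3:336  4:329  5:286  6:121  7:198
  8:324  9:57  10:251  11:253  12:67  13:15  14:340  15:304
  16:182  17:77  18:126
Giant step factor: 254^(-19) ≡ 334 (mod 347).
Scan 231·334^i mod 347 for i = 0, 1, …:
  i=0: 231   i=1: 120   i=2: 175   i=3: 154
  i=4: 80   i=5: 1
Match at i=5, j=0: k = 5·19 + 0 = 95.

95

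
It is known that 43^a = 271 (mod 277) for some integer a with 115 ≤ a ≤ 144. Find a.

119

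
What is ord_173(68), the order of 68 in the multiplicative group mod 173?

The order of 68 must divide p − 1 = 172 = 2^2 · 43.
Divisors: 1, 2, 4, 43, 86, 172.
Check each in increasing order: 68^1 ≡ 68;  68^2 ≡ 126;  68^4 ≡ 133;  68^43 ≡ 93;  68^86 ≡ 172;  68^172 ≡ 1.
Smallest exponent giving 1 is 172.

172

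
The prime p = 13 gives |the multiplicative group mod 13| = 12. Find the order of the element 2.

12

The order of 2 must divide p − 1 = 12 = 2^2 · 3.
Divisors: 1, 2, 3, 4, 6, 12.
Check each in increasing order: 2^1 ≡ 2;  2^2 ≡ 4;  2^3 ≡ 8;  2^4 ≡ 3;  2^6 ≡ 12;  2^12 ≡ 1.
Smallest exponent giving 1 is 12.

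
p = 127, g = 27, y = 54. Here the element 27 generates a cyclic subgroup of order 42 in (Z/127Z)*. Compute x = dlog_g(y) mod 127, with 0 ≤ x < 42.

Successive powers of 27 modulo 127:
  27^0=1  27^1=27  27^2=94  27^3=125  27^4=73  27^5=66
  27^6=4  27^7=108  27^8=122  27^9=119  27^10=38  27^11=10
  27^12=16  27^13=51  27^14=107  27^15=95  27^16=25  27^17=40
  27^18=64  27^19=77  27^20=47  27^21=126  27^22=100  27^23=33
  27^24=2  27^25=54
So 27^25 ≡ 54 (mod 127), giving x = 25.

25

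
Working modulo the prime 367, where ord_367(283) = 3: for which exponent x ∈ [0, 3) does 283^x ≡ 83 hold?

Successive powers of 283 modulo 367:
  283^0=1  283^1=283  283^2=83
So 283^2 ≡ 83 (mod 367), giving x = 2.

2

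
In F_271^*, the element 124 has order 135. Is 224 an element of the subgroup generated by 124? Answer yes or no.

yes

224 ∈ ⟨124⟩ iff 224^135 ≡ 1 (mod 271), since |⟨124⟩| = 135.
224^135 mod 271 = 1.
Since 1 = 1, 224 lies in the subgroup.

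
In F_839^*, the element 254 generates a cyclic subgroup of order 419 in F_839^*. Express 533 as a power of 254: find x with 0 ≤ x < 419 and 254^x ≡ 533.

39

Baby-step giant-step with m = ceil(sqrt(419)) = 21.
Baby table (254^j mod 839 for j=0..20):
  0:1  1:254  2:752  3:555  4:18  5:377  6:112  7:761
  8:324  9:74  10:338  11:274  12:798  13:493  14:211  15:737
  16:101  17:484  18:442  19:681  20:140
Giant step factor: 254^(-21) ≡ 185 (mod 839).
Scan 533·185^i mod 839 for i = 0, 1, …:
  i=0: 533   i=1: 442
Match at i=1, j=18: x = 1·21 + 18 = 39.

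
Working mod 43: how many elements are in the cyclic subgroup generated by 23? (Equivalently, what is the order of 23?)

21

The order of 23 must divide p − 1 = 42 = 2 · 3 · 7.
Divisors: 1, 2, 3, 6, 7, 14, 21, 42.
Check each in increasing order: 23^1 ≡ 23;  23^2 ≡ 13;  23^3 ≡ 41;  23^6 ≡ 4;  23^7 ≡ 6;  23^14 ≡ 36;  23^21 ≡ 1.
Smallest exponent giving 1 is 21.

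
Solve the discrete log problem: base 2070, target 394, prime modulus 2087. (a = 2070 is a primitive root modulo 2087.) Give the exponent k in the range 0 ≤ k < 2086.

1843

Baby-step giant-step with m = ceil(sqrt(2086)) = 46.
Baby table (2070^j mod 2087 for j=0..45):
  0:1  1:2070  2:289  3:1348  4:41  5:1390  6:1414  7:1006
  8:1681  9:641  10:1625  11:1593  12:50  13:1237  14:1928  15:616
  16:2050  17:629  18:1829  19:212  20:570  21:745  22:1944  23:344
  24:413  25:1327  26:398  27:1582  28:237  29:145  30:1709  31:165
  32:1369  33:1771  34:1198  35:504  36:1867  37:1653  38:1117  39:1881
  40:1415  41:989  42:1970  43:1989  44:1666  45:896
Giant step factor: 2070^(-46) ≡ 2020 (mod 2087).
Scan 394·2020^i mod 2087 for i = 0, 1, …:
  i=0: 394   i=1: 733   i=2: 977   i=3: 1325
  i=4: 966   i=5: 2062   i=6: 1675   i=7: 473
  i=8: 1701   i=9: 818     …   i=39: 1257
  i=40: 1348
Match at i=40, j=3: k = 40·46 + 3 = 1843.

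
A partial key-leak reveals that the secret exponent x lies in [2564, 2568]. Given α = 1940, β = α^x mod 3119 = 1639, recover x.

2565

Compute 1940^2564 mod 3119 = 2861, then multiply by 1940 repeatedly:
  1940^2564=2861  1940^2565=1639
Found 1639 at exponent 2565.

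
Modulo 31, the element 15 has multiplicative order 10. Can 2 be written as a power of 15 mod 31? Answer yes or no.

yes

⟨15⟩ has order 10; its elements mod 31 are {1, 2, 4, 8, 15, 16, 23, 27, 29, 30}.
2 is in this set.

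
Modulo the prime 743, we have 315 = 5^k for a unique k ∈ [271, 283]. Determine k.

280

Compute 5^271 mod 743 = 350, then multiply by 5 repeatedly:
  5^271=350  5^272=264  5^273=577  5^274=656  5^275=308
  5^276=54  5^277=270  5^278=607  5^279=63  5^280=315
Found 315 at exponent 280.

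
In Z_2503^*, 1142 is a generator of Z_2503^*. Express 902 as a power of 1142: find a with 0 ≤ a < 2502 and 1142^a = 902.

Baby-step giant-step with m = ceil(sqrt(2502)) = 51.
Baby table (1142^j mod 2503 for j=0..50):
  0:1  1:1142  2:101  3:204  4:189  5:580  6:1568  7:1011
  8:679  9:1991  10:998  11:851  12:678  13:849  14:897  15:647
  16:489  17:269  18:1832  19:2139  20:2313  21:781  22:834  23:1288
  24:1635  25:2435  26:2440  27:641  28:1146  29:2166  30:608  31:1005
  32:1336  33:1385  34:2277  35:2220  36:2204  37:1453  38:2340  39:1579
  40:1058  41:1790  42:1732  43:574  44:2225  45:405  46:1958  47:857
  48:21  49:1455  50:2121
Giant step factor: 1142^(-51) ≡ 52 (mod 2503).
Scan 902·52^i mod 2503 for i = 0, 1, …:
  i=0: 902   i=1: 1850   i=2: 1086   i=3: 1406
  i=4: 525   i=5: 2270   i=6: 399   i=7: 724
  i=8: 103   i=9: 350   i=10: 679
Match at i=10, j=8: a = 10·51 + 8 = 518.

518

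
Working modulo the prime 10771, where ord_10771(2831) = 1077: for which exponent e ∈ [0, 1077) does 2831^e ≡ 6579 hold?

309

Baby-step giant-step with m = ceil(sqrt(1077)) = 33.
Baby table (2831^j mod 10771 for j=0..32):
  0:1  1:2831  2:937  3:2981  4:5518  5:3508  6:286  7:1841
  8:9478  9:1657  10:5582  11:1585  12:6399  13:9518  14:7187  15:10749
  16:2344  17:928  18:9815  19:7856  20:8992  21:4479  22:2582  23:6904
  24:6630  25:6448  26:8214  27:10016  28:6024  29:3451  30:484  31:2287
  32:1126
Giant step factor: 2831^(-33) ≡ 6357 (mod 10771).
Scan 6579·6357^i mod 10771 for i = 0, 1, …:
  i=0: 6579   i=1: 9681   i=2: 7394   i=3: 9785
  i=4: 720   i=5: 10136   i=6: 2430   i=7: 1896
  i=8: 123   i=9: 6399
Match at i=9, j=12: e = 9·33 + 12 = 309.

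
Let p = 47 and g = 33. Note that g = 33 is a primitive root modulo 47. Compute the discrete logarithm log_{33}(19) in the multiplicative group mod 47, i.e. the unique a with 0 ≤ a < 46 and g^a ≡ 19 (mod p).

17

Successive powers of 33 modulo 47:
  33^0=1  33^1=33  33^2=8  33^3=29  33^4=17  33^5=44
  33^6=42  33^7=23  33^8=7  33^9=43  33^10=9  33^11=15
  33^12=25  33^13=26  33^14=12  33^15=20  33^16=2  33^17=19
So 33^17 ≡ 19 (mod 47), giving a = 17.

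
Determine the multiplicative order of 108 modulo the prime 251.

125

The order of 108 must divide p − 1 = 250 = 2 · 5^3.
Divisors: 1, 2, 5, 10, 25, 50, 125, 250.
Check each in increasing order: 108^1 ≡ 108;  108^2 ≡ 118;  108^5 ≡ 51;  108^10 ≡ 91;  108^25 ≡ 149;  108^50 ≡ 113;  108^125 ≡ 1.
Smallest exponent giving 1 is 125.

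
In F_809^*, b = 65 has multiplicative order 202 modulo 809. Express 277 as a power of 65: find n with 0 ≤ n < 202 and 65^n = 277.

Baby-step giant-step with m = ceil(sqrt(202)) = 15.
Baby table (65^j mod 809 for j=0..14):
  0:1  1:65  2:180  3:374  4:40  5:173  6:728  7:398
  8:791  9:448  10:805  11:549  12:89  13:122  14:649
Giant step factor: 65^(-15) ≡ 567 (mod 809).
Scan 277·567^i mod 809 for i = 0, 1, …:
  i=0: 277   i=1: 113   i=2: 160   i=3: 112
  i=4: 402   i=5: 605   i=6: 19   i=7: 256
  i=8: 341   i=9: 805
Match at i=9, j=10: n = 9·15 + 10 = 145.

145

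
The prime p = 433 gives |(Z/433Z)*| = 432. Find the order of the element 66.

The order of 66 must divide p − 1 = 432 = 2^4 · 3^3.
Divisors: 1, 2, 3, 4, 6, 8, 9, 12, 16, 18, 24, 27, 36, 48, 54, 72, 108, 144, 216, 432.
Check each in increasing order: 66^1 ≡ 66;  66^2 ≡ 26;  66^3 ≡ 417;  66^4 ≡ 243;  66^6 ≡ 256;  66^8 ≡ 161;  66^9 ≡ 234;  66^12 ≡ 153;  66^16 ≡ 374;  66^18 ≡ 198;  66^24 ≡ 27;  66^27 ≡ 1.
Smallest exponent giving 1 is 27.

27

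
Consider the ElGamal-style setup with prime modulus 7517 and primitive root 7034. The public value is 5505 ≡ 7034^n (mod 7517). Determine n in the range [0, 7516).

7181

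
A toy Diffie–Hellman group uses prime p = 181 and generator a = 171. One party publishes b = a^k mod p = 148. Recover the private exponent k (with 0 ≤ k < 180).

Baby-step giant-step with m = ceil(sqrt(180)) = 14.
Baby table (171^j mod 181 for j=0..13):
  0:1  1:171  2:100  3:86  4:45  5:93  6:156  7:69
  8:34  9:22  10:142  11:28  12:82  13:85
Giant step factor: 171^(-14) ≡ 79 (mod 181).
Scan 148·79^i mod 181 for i = 0, 1, …:
  i=0: 148   i=1: 108   i=2: 25   i=3: 165
  i=4: 3   i=5: 56   i=6: 80   i=7: 166
  i=8: 82
Match at i=8, j=12: k = 8·14 + 12 = 124.

124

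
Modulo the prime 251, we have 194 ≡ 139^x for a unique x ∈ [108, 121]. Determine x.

108

Compute 139^108 mod 251 = 194, then multiply by 139 repeatedly:
  139^108=194
Found 194 at exponent 108.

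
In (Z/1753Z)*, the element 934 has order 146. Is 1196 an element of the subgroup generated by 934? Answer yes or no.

yes

1196 ∈ ⟨934⟩ iff 1196^146 ≡ 1 (mod 1753), since |⟨934⟩| = 146.
1196^146 mod 1753 = 1.
Since 1 = 1, 1196 lies in the subgroup.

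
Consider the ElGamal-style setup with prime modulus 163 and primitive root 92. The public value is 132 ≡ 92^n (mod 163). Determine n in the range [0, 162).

Baby-step giant-step with m = ceil(sqrt(162)) = 13.
Baby table (92^j mod 163 for j=0..12):
  0:1  1:92  2:151  3:37  4:144  5:45  6:65  7:112
  8:35  9:123  10:69  11:154  12:150
Giant step factor: 92^(-13) ≡ 80 (mod 163).
Scan 132·80^i mod 163 for i = 0, 1, …:
  i=0: 132   i=1: 128   i=2: 134   i=3: 125
  i=4: 57   i=5: 159   i=6: 6   i=7: 154
Match at i=7, j=11: n = 7·13 + 11 = 102.

102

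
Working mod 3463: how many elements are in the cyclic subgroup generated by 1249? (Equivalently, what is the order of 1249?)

The order of 1249 must divide p − 1 = 3462 = 2 · 3 · 577.
Divisors: 1, 2, 3, 6, 577, 1154, 1731, 3462.
Check each in increasing order: 1249^1 ≡ 1249;  1249^2 ≡ 1651;  1249^3 ≡ 1614;  1249^6 ≡ 820;  1249^577 ≡ 3096;  1249^1154 ≡ 3095;  1249^1731 ≡ 3462;  1249^3462 ≡ 1.
Smallest exponent giving 1 is 3462.

3462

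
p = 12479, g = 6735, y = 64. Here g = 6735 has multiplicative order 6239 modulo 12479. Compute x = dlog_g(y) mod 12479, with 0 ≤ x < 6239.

4641

Baby-step giant-step with m = ceil(sqrt(6239)) = 79.
Baby table (6735^j mod 12479 for j=0..78):
  0:1  1:6735  2:11539  3:8432  4:10070  5:10564  6:5761  7:3124
  8:546  9:8484  10:10878  11:11600  12:7460  13:2646  14:798  15:8560
  16:11099  17:2555  18:11863  19:6747  20:5006  21:9631  22:11422  23:6614
  24:7739  25:9861  26:597  27:2557  28:375  29:4867  30:9391  31:4813
  32:7592  33:5657  34:1508  35:10953  36:5086  37:11834  38:11096  39:7308
  40:2204  41:6409  42:12233  43:2897  44:6618  45:9721  46:6101  47:9367
  48:5400  49:5194  50:2953  51:9408  52:6997  53:4091  54:11732  55:10471
  56:3356  57:3191  58:2547  59:7899  60:1788  61:12424  62:3945  63:1784
  64:10442  65:7705  66:5493  67:7599  68:2886  69:7407  70:7582  71:702
  72:10908  73:1507  74:4218  75:6026  76:3402  77:1026  78:9223
Giant step factor: 6735^(-79) ≡ 9518 (mod 12479).
Scan 64·9518^i mod 12479 for i = 0, 1, …:
  i=0: 64   i=1: 10160   i=2: 3109   i=3: 3753
  i=4: 6156   i=5: 3903   i=6: 11250   i=7: 7680
  i=8: 8737   i=9: 11189     …   i=57: 5965
  i=58: 7899
Match at i=58, j=59: x = 58·79 + 59 = 4641.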